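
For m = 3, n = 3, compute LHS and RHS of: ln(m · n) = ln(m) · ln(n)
LHS = ln(3 · 3) = ln(9) ≈ 2.197
RHS = ln(3) · ln(3) = ln(3)² ≈ 1.207

LHS ≠ RHS (they differ by about 0.9903), so the equation does not hold here.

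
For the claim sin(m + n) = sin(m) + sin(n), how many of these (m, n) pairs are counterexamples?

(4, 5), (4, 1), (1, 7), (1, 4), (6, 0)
4

Testing each pair:
(4, 5): LHS = sin(9) ≈ 0.4121, RHS = sin(5) + sin(4) ≈ -1.716 → counterexample
(4, 1): LHS = sin(5) ≈ -0.9589, RHS = sin(4) + sin(1) ≈ 0.08467 → counterexample
(1, 7): LHS = sin(8) ≈ 0.9894, RHS = sin(7) + sin(1) ≈ 1.498 → counterexample
(1, 4): LHS = sin(5) ≈ -0.9589, RHS = sin(4) + sin(1) ≈ 0.08467 → counterexample
(6, 0): LHS = sin(6) ≈ -0.2794, RHS = sin(6) ≈ -0.2794 → satisfies claim

That makes 4 counterexamples.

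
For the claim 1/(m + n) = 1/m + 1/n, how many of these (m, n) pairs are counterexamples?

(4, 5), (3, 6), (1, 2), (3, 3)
4

Testing each pair:
(4, 5): LHS = 1/9, RHS = 9/20 → counterexample
(3, 6): LHS = 1/9, RHS = 1/2 → counterexample
(1, 2): LHS = 1/3, RHS = 3/2 → counterexample
(3, 3): LHS = 1/6, RHS = 2/3 → counterexample

That makes 4 counterexamples.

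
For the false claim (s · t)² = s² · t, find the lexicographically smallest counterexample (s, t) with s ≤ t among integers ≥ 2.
Substituting (2, 2) into the claim:
LHS = (2 · 2)² = 16
RHS = 2² · 2 = 8

Since LHS ≠ RHS, this pair disproves the claim, and no lexicographically smaller pair (s ≤ t, integers ≥ 2) does.

For instance (4, 8) is also a counterexample (LHS = 1024, RHS = 128), but it's lexicographically larger.

Answer: (s, t) = (2, 2)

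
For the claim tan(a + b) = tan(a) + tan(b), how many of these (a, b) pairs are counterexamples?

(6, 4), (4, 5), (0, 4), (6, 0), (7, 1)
Testing each pair:
(6, 4): LHS = tan(10) ≈ 0.6484, RHS = tan(6) + tan(4) ≈ 0.8668 → counterexample
(4, 5): LHS = tan(9) ≈ -0.4523, RHS = tan(5) + tan(4) ≈ -2.223 → counterexample
(0, 4): LHS = tan(4) ≈ 1.158, RHS = tan(4) ≈ 1.158 → satisfies claim
(6, 0): LHS = tan(6) ≈ -0.291, RHS = tan(6) ≈ -0.291 → satisfies claim
(7, 1): LHS = tan(8) ≈ -6.8, RHS = tan(7) + tan(1) ≈ 2.429 → counterexample

That makes 3 counterexamples.

Answer: 3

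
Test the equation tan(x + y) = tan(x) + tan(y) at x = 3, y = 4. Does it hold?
Fails

Substituting x = 3, y = 4:

LHS = tan(3 + 4) = tan(7) ≈ 0.8714
RHS = tan(3) + tan(4) ≈ 1.015

LHS ≠ RHS, so the equation does not hold at this point.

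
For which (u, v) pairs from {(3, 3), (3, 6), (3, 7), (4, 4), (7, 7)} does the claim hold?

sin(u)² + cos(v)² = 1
Testing each pair:
(3, 3): LHS = sin(3)² + cos(3)² = 1, RHS = 1 → holds
(3, 6): LHS = sin(3)² + cos(6)² ≈ 0.9418, RHS = 1 → fails
(3, 7): LHS = sin(3)² + cos(7)² ≈ 0.5883, RHS = 1 → fails
(4, 4): LHS = cos(4)² + sin(4)² = 1, RHS = 1 → holds
(7, 7): LHS = sin(7)² + cos(7)² = 1, RHS = 1 → holds

3 of 5 pairs satisfy the claim.

Answer: (3, 3), (4, 4), (7, 7)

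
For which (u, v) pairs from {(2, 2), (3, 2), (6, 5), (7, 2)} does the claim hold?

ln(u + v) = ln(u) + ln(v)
(2, 2)

Testing each pair:
(2, 2): LHS = ln(4) ≈ 1.386, RHS = 2·ln(2) ≈ 1.386 → holds
(3, 2): LHS = ln(5) ≈ 1.609, RHS = ln(2) + ln(3) ≈ 1.792 → fails
(6, 5): LHS = ln(11) ≈ 2.398, RHS = ln(5) + ln(6) ≈ 3.401 → fails
(7, 2): LHS = ln(9) ≈ 2.197, RHS = ln(2) + ln(7) ≈ 2.639 → fails

1 of 4 pairs satisfies the claim.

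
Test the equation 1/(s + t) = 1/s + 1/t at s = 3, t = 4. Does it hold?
Substituting s = 3, t = 4:

LHS = 1/(3 + 4) = 1/7
RHS = 1/3 + 1/4 = 7/12

LHS ≠ RHS, so the equation does not hold at this point.

Answer: Fails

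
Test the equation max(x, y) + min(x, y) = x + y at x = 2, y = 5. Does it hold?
Substituting x = 2, y = 5:

LHS = max(2, 5) + min(2, 5) = 7
RHS = 2 + 5 = 7

LHS = RHS, so the equation holds at this point.

Answer: Holds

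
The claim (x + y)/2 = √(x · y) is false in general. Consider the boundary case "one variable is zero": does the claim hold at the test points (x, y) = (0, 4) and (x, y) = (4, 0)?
No, fails at both test points

At (0, 4): LHS = 2 ≠ RHS = 0
At (4, 0): LHS = 2 ≠ RHS = 0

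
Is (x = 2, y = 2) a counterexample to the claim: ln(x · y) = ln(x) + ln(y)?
No

Substituting x = 2, y = 2:
LHS = ln(2 · 2) = ln(4) ≈ 1.386
RHS = ln(2) + ln(2) = 2·ln(2) ≈ 1.386

The sides agree, so this pair does not disprove the claim.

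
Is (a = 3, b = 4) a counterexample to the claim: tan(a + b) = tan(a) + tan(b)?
Yes

Substituting a = 3, b = 4:
LHS = tan(3 + 4) = tan(7) ≈ 0.8714
RHS = tan(3) + tan(4) ≈ 1.015

Since LHS ≠ RHS, this pair disproves the claim.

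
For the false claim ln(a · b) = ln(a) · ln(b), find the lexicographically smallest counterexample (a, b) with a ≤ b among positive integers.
(a, b) = (1, 2)

At (1, 1): both sides equal 0, so it holds there.

Substituting (1, 2) into the claim:
LHS = ln(1 · 2) = ln(2) ≈ 0.6931
RHS = ln(1) · ln(2) = 0

Since LHS ≠ RHS, this pair disproves the claim, and no lexicographically smaller pair (a ≤ b, positive integers) does.

For instance (5, 5) is also a counterexample (LHS = ln(25) ≈ 3.219, RHS = ln(5)² ≈ 2.59), but it's lexicographically larger.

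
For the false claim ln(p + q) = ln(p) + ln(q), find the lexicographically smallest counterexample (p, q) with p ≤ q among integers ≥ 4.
Substituting (4, 4) into the claim:
LHS = ln(4 + 4) = ln(8) ≈ 2.079
RHS = ln(4) + ln(4) = 2·ln(4) ≈ 2.773

Since LHS ≠ RHS, this pair disproves the claim, and no lexicographically smaller pair (p ≤ q, integers ≥ 4) does.

For instance (4, 11) is also a counterexample (LHS = ln(15) ≈ 2.708, RHS = ln(4) + ln(11) ≈ 3.784), but it's lexicographically larger.

Answer: (p, q) = (4, 4)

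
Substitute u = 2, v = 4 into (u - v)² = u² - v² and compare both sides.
LHS = (2 - 4)² = 4
RHS = 2² - 4² = -12

LHS ≠ RHS, so the equation does not hold here.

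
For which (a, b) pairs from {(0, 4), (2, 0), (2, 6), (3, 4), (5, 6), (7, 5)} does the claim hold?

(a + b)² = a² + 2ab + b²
Testing each pair:
(0, 4): LHS = 16, RHS = 16 → holds
(2, 0): LHS = 4, RHS = 4 → holds
(2, 6): LHS = 64, RHS = 64 → holds
(3, 4): LHS = 49, RHS = 49 → holds
(5, 6): LHS = 121, RHS = 121 → holds
(7, 5): LHS = 144, RHS = 144 → holds

Every pair satisfies the claim.

Answer: All pairs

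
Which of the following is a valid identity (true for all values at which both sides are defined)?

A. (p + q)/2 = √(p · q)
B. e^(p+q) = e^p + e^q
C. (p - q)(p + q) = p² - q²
C

A: fails at (3, 5) — LHS = 4, RHS = √(15) ≈ 3.873.
B: fails at (4, 4) — LHS = e^8 ≈ 2981, RHS = 2·e^4 ≈ 109.2.
C: holds — e.g. at (3, 3), both sides equal 0.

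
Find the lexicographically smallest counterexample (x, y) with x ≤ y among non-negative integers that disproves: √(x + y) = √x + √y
(x, y) = (1, 1)

At (0, 4): both sides equal 2, so it holds there.

Substituting (1, 1) into the claim:
LHS = √(1 + 1) = √(2) ≈ 1.414
RHS = √1 + √1 = 2

Since LHS ≠ RHS, this pair disproves the claim, and no lexicographically smaller pair (x ≤ y, non-negative integers) does.

For instance (2, 5) is also a counterexample (LHS = √(7) ≈ 2.646, RHS = √(2) + √(5) ≈ 3.65), but it's lexicographically larger.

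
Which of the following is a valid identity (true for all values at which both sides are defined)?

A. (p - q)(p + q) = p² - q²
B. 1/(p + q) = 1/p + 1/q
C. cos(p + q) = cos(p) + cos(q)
A: holds — e.g. at (4, 5), both sides equal -9.
B: fails at (2, 3) — LHS = 1/5, RHS = 5/6.
C: fails at (2, 2) — LHS = cos(4) ≈ -0.6536, RHS = 2·cos(2) ≈ -0.8323.

Answer: A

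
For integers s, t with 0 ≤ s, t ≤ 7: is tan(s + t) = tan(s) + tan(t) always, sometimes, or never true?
Sometimes true

It holds at (s, t) = (6, 0) (both sides equal tan(6) ≈ -0.291), but fails at (s, t) = (6, 6) (LHS = tan(12) ≈ -0.6359, RHS = 2·tan(6) ≈ -0.582).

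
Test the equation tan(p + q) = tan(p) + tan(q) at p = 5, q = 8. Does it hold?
Fails

Substituting p = 5, q = 8:

LHS = tan(5 + 8) = tan(13) ≈ 0.463
RHS = tan(5) + tan(8) ≈ -10.18

LHS ≠ RHS, so the equation does not hold at this point.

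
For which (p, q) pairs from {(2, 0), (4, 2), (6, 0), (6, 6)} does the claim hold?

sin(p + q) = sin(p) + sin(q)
(2, 0), (6, 0)

Testing each pair:
(2, 0): LHS = sin(2) ≈ 0.9093, RHS = sin(2) ≈ 0.9093 → holds
(4, 2): LHS = sin(6) ≈ -0.2794, RHS = sin(4) + sin(2) ≈ 0.1525 → fails
(6, 0): LHS = sin(6) ≈ -0.2794, RHS = sin(6) ≈ -0.2794 → holds
(6, 6): LHS = sin(12) ≈ -0.5366, RHS = 2·sin(6) ≈ -0.5588 → fails

2 of 4 pairs satisfy the claim.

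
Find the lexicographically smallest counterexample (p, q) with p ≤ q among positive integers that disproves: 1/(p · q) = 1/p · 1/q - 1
Substituting (1, 1) into the claim:
LHS = 1/(1 · 1) = 1
RHS = 1/1 · 1/1 - 1 = 0

Since LHS ≠ RHS, this pair disproves the claim, and no lexicographically smaller pair (p ≤ q, positive integers) does.

For instance (2, 5) is also a counterexample (LHS = 1/10, RHS = -9/10), but it's lexicographically larger.

Answer: (p, q) = (1, 1)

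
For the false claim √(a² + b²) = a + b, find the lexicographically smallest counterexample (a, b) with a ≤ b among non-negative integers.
At (0, 4): both sides equal 4, so it holds there.
At (0, 5): both sides equal 5, so it holds there.

Substituting (1, 1) into the claim:
LHS = √(1² + 1²) = √(2) ≈ 1.414
RHS = 1 + 1 = 2

Since LHS ≠ RHS, this pair disproves the claim, and no lexicographically smaller pair (a ≤ b, non-negative integers) does.

For instance (1, 4) is also a counterexample (LHS = √(17) ≈ 4.123, RHS = 5), but it's lexicographically larger.

Answer: (a, b) = (1, 1)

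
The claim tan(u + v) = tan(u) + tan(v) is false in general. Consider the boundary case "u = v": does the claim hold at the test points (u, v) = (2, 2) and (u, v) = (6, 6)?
No, fails at both test points

At (2, 2): LHS = tan(4) ≈ 1.158 ≠ RHS = 2·tan(2) ≈ -4.37
At (6, 6): LHS = tan(12) ≈ -0.6359 ≠ RHS = 2·tan(6) ≈ -0.582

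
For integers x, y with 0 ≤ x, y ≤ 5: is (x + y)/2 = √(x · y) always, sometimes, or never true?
It holds at (x, y) = (2, 2) (both sides equal 2), but fails at (x, y) = (4, 2) (LHS = 3, RHS = 2·√(2) ≈ 2.828).

Answer: Sometimes true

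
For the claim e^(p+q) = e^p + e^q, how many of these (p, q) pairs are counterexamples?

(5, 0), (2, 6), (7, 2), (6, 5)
4

Testing each pair:
(5, 0): LHS = e^5 ≈ 148.4, RHS = 1 + e^5 ≈ 149.4 → counterexample
(2, 6): LHS = e^8 ≈ 2981, RHS = e^2 + e^6 ≈ 410.8 → counterexample
(7, 2): LHS = e^9 ≈ 8103, RHS = e^2 + e^7 ≈ 1104 → counterexample
(6, 5): LHS = e^11 ≈ 59874.1, RHS = e^5 + e^6 ≈ 551.8 → counterexample

That makes 4 counterexamples.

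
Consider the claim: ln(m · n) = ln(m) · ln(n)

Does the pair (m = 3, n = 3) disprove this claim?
Yes

Substituting m = 3, n = 3:
LHS = ln(3 · 3) = ln(9) ≈ 2.197
RHS = ln(3) · ln(3) = ln(3)² ≈ 1.207

Since LHS ≠ RHS, this pair disproves the claim.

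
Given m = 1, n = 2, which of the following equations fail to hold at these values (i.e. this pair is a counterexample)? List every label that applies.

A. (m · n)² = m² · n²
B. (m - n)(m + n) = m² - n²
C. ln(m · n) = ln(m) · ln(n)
Evaluating each claim at the given values:
A. LHS = 4, RHS = 4 → holds here (LHS = RHS)
B. LHS = -3, RHS = -3 → holds here (LHS = RHS)
C. LHS = ln(2) ≈ 0.6931, RHS = 0 → fails here (LHS ≠ RHS)

Answer: C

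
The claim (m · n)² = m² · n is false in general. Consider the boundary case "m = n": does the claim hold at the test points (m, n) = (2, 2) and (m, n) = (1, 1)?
Only at (1, 1)

At (2, 2): LHS = 16 ≠ RHS = 8
At (1, 1): LHS = 1, RHS = 1 → equal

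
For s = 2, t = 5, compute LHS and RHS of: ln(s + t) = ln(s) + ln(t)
LHS = ln(2 + 5) = ln(7) ≈ 1.946
RHS = ln(2) + ln(5) ≈ 2.303

LHS ≠ RHS (they differ by about 0.3567), so the equation does not hold here.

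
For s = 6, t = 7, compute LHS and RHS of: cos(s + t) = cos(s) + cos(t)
LHS = cos(6 + 7) = cos(13) ≈ 0.9074
RHS = cos(6) + cos(7) ≈ 1.714

LHS ≠ RHS (they differ by about 0.8066), so the equation does not hold here.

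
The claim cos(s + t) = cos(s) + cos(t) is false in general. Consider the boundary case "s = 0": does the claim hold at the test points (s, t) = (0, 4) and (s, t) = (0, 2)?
No, fails at both test points

At (0, 4): LHS = cos(4) ≈ -0.6536 ≠ RHS = cos(4) + 1 ≈ 0.3464
At (0, 2): LHS = cos(2) ≈ -0.4161 ≠ RHS = cos(2) + 1 ≈ 0.5839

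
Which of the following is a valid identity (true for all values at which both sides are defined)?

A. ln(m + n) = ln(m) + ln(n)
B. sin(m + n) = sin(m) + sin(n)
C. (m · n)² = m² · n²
A: fails at (4, 4) — LHS = ln(8) ≈ 2.079, RHS = 2·ln(4) ≈ 2.773.
B: fails at (5, 8) — LHS = sin(13) ≈ 0.4202, RHS = sin(5) + sin(8) ≈ 0.03043.
C: holds — e.g. at (3, 3), both sides equal 81.

Answer: C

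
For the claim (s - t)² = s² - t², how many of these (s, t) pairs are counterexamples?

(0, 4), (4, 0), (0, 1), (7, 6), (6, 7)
Testing each pair:
(0, 4): LHS = 16, RHS = -16 → counterexample
(4, 0): LHS = 16, RHS = 16 → satisfies claim
(0, 1): LHS = 1, RHS = -1 → counterexample
(7, 6): LHS = 1, RHS = 13 → counterexample
(6, 7): LHS = 1, RHS = -13 → counterexample

That makes 4 counterexamples.

Answer: 4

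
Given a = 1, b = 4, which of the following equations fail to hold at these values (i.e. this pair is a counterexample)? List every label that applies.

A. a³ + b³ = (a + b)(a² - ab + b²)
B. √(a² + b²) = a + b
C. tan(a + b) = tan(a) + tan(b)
Evaluating each claim at the given values:
A. LHS = 65, RHS = 65 → holds here (LHS = RHS)
B. LHS = √(17) ≈ 4.123, RHS = 5 → fails here (LHS ≠ RHS)
C. LHS = tan(5) ≈ -3.381, RHS = tan(4) + tan(1) ≈ 2.715 → fails here (LHS ≠ RHS)

Answer: B, C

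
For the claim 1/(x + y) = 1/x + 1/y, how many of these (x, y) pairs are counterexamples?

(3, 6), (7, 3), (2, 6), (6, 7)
Testing each pair:
(3, 6): LHS = 1/9, RHS = 1/2 → counterexample
(7, 3): LHS = 1/10, RHS = 10/21 → counterexample
(2, 6): LHS = 1/8, RHS = 2/3 → counterexample
(6, 7): LHS = 1/13, RHS = 13/42 → counterexample

That makes 4 counterexamples.

Answer: 4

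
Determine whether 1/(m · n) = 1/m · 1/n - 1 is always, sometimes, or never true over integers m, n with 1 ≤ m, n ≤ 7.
The claim fails for every pair in the range. For instance at (m, n) = (3, 3): LHS = 1/9, RHS = -8/9.

Answer: Never true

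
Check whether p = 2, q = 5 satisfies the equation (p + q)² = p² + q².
Fails

Substituting p = 2, q = 5:

LHS = (2 + 5)² = 49
RHS = 2² + 5² = 29

LHS ≠ RHS, so the equation does not hold at this point.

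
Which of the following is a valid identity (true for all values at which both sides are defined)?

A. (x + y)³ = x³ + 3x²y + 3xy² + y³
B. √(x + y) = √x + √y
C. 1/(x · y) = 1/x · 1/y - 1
A: holds — e.g. at (1, 5), both sides equal 216.
B: fails at (2, 5) — LHS = √(7) ≈ 2.646, RHS = √(2) + √(5) ≈ 3.65.
C: fails at (2, 3) — LHS = 1/6, RHS = -5/6.

Answer: A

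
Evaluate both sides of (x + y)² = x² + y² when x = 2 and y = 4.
LHS = (2 + 4)² = 36
RHS = 2² + 4² = 20

LHS ≠ RHS, so the equation does not hold here.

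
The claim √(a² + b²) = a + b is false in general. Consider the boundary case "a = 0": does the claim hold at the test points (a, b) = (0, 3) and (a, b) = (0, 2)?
At (0, 3): LHS = 3, RHS = 3 → equal
At (0, 2): LHS = 2, RHS = 2 → equal

So the claim does hold at both of these boundary points, even though it is not an identity.

Answer: Yes, holds at both test points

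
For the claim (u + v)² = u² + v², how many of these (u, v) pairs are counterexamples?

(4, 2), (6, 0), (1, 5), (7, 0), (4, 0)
2

Testing each pair:
(4, 2): LHS = 36, RHS = 20 → counterexample
(6, 0): LHS = 36, RHS = 36 → satisfies claim
(1, 5): LHS = 36, RHS = 26 → counterexample
(7, 0): LHS = 49, RHS = 49 → satisfies claim
(4, 0): LHS = 16, RHS = 16 → satisfies claim

That makes 2 counterexamples.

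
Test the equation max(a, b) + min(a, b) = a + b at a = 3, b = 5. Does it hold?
Substituting a = 3, b = 5:

LHS = max(3, 5) + min(3, 5) = 8
RHS = 3 + 5 = 8

LHS = RHS, so the equation holds at this point.

Answer: Holds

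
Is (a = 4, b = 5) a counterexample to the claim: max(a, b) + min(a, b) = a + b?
No

Substituting a = 4, b = 5:
LHS = max(4, 5) + min(4, 5) = 9
RHS = 4 + 5 = 9

The sides agree, so this pair does not disprove the claim.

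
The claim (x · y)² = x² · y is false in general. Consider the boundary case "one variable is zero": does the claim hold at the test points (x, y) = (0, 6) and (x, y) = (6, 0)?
Yes, holds at both test points

At (0, 6): LHS = 0, RHS = 0 → equal
At (6, 0): LHS = 0, RHS = 0 → equal

So the claim does hold at both of these boundary points, even though it is not an identity.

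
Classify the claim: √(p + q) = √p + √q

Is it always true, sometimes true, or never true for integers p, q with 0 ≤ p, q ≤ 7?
It holds at (p, q) = (0, 7) (both sides equal √(7) ≈ 2.646), but fails at (p, q) = (6, 7) (LHS = √(13) ≈ 3.606, RHS = √(6) + √(7) ≈ 5.095).

Answer: Sometimes true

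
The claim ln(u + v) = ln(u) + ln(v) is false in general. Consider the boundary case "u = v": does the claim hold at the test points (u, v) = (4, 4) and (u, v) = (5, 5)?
At (4, 4): LHS = ln(8) ≈ 2.079 ≠ RHS = 2·ln(4) ≈ 2.773
At (5, 5): LHS = ln(10) ≈ 2.303 ≠ RHS = 2·ln(5) ≈ 3.219

Answer: No, fails at both test points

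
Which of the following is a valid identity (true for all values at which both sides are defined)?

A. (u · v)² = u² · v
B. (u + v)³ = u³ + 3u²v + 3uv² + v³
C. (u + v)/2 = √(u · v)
B

A: fails at (3, 5) — LHS = 225, RHS = 45.
B: holds — e.g. at (3, 3), both sides equal 216.
C: fails at (2, 7) — LHS = 9/2, RHS = √(14) ≈ 3.742.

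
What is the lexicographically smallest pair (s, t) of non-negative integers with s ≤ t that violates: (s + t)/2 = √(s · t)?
(s, t) = (0, 1)

Substituting (0, 1) into the claim:
LHS = (0 + 1)/2 = 1/2
RHS = √(0 · 1) = 0

Since LHS ≠ RHS, this pair disproves the claim, and no lexicographically smaller pair (s ≤ t, non-negative integers) does.

For instance (3, 5) is also a counterexample (LHS = 4, RHS = √(15) ≈ 3.873), but it's lexicographically larger.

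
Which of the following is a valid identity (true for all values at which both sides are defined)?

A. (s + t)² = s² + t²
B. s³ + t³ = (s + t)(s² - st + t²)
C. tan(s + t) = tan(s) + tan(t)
B

A: fails at (3, 7) — LHS = 100, RHS = 58.
B: holds — e.g. at (3, 7), both sides equal 370.
C: fails at (1, 4) — LHS = tan(5) ≈ -3.381, RHS = tan(4) + tan(1) ≈ 2.715.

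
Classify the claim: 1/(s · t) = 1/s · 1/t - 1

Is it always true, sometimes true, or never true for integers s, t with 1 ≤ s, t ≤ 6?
The claim fails for every pair in the range. For instance at (s, t) = (6, 3): LHS = 1/18, RHS = -17/18.

Answer: Never true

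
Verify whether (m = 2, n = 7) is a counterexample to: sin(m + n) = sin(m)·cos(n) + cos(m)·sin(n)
Substituting m = 2, n = 7:
LHS = sin(2 + 7) = sin(9) ≈ 0.4121
RHS = sin(2)·cos(7) + cos(2)·sin(7) = sin(7)·cos(2) + sin(2)·cos(7) ≈ 0.4121

The sides agree, so this pair does not disprove the claim.

Answer: No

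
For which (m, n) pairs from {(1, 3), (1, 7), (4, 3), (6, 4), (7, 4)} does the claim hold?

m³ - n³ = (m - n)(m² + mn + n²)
All pairs

Testing each pair:
(1, 3): LHS = -26, RHS = -26 → holds
(1, 7): LHS = -342, RHS = -342 → holds
(4, 3): LHS = 37, RHS = 37 → holds
(6, 4): LHS = 152, RHS = 152 → holds
(7, 4): LHS = 279, RHS = 279 → holds

Every pair satisfies the claim.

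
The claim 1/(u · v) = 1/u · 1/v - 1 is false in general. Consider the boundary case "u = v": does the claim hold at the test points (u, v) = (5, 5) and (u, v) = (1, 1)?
No, fails at both test points

At (5, 5): LHS = 1/25 ≠ RHS = -24/25
At (1, 1): LHS = 1 ≠ RHS = 0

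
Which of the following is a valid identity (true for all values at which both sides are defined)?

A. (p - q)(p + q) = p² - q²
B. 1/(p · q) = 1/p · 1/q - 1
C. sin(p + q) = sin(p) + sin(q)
A: holds — e.g. at (3, 5), both sides equal -16.
B: fails at (2, 4) — LHS = 1/8, RHS = -7/8.
C: fails at (4, 4) — LHS = sin(8) ≈ 0.9894, RHS = 2·sin(4) ≈ -1.514.

Answer: A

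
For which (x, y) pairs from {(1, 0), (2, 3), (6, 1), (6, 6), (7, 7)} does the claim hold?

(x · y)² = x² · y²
Testing each pair:
(1, 0): LHS = 0, RHS = 0 → holds
(2, 3): LHS = 36, RHS = 36 → holds
(6, 1): LHS = 36, RHS = 36 → holds
(6, 6): LHS = 1296, RHS = 1296 → holds
(7, 7): LHS = 2401, RHS = 2401 → holds

Every pair satisfies the claim.

Answer: All pairs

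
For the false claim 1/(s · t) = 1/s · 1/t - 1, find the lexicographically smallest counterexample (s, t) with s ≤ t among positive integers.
Substituting (1, 1) into the claim:
LHS = 1/(1 · 1) = 1
RHS = 1/1 · 1/1 - 1 = 0

Since LHS ≠ RHS, this pair disproves the claim, and no lexicographically smaller pair (s ≤ t, positive integers) does.

For instance (3, 3) is also a counterexample (LHS = 1/9, RHS = -8/9), but it's lexicographically larger.

Answer: (s, t) = (1, 1)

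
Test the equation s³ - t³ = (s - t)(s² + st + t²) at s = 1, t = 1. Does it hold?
Substituting s = 1, t = 1:

LHS = 1³ - 1³ = 0
RHS = (1 - 1)(1² + 1·1 + 1²) = 0

LHS = RHS, so the equation holds at this point.

Answer: Holds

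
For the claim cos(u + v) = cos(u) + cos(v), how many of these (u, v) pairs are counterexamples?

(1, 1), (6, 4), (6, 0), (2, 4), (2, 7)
Testing each pair:
(1, 1): LHS = cos(2) ≈ -0.4161, RHS = 2·cos(1) ≈ 1.081 → counterexample
(6, 4): LHS = cos(10) ≈ -0.8391, RHS = cos(4) + cos(6) ≈ 0.3065 → counterexample
(6, 0): LHS = cos(6) ≈ 0.9602, RHS = cos(6) + 1 ≈ 1.96 → counterexample
(2, 4): LHS = cos(6) ≈ 0.9602, RHS = cos(4) + cos(2) ≈ -1.07 → counterexample
(2, 7): LHS = cos(9) ≈ -0.9111, RHS = cos(2) + cos(7) ≈ 0.3378 → counterexample

That makes 5 counterexamples.

Answer: 5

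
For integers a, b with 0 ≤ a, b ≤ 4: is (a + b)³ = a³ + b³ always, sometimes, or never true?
It holds at (a, b) = (4, 0) (both sides equal 64), but fails at (a, b) = (3, 2) (LHS = 125, RHS = 35).

Answer: Sometimes true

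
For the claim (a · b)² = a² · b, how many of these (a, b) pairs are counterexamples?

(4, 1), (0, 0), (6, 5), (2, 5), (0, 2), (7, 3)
Testing each pair:
(4, 1): LHS = 16, RHS = 16 → satisfies claim
(0, 0): LHS = 0, RHS = 0 → satisfies claim
(6, 5): LHS = 900, RHS = 180 → counterexample
(2, 5): LHS = 100, RHS = 20 → counterexample
(0, 2): LHS = 0, RHS = 0 → satisfies claim
(7, 3): LHS = 441, RHS = 147 → counterexample

That makes 3 counterexamples.

Answer: 3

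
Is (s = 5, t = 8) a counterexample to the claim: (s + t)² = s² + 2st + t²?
No

Substituting s = 5, t = 8:
LHS = (5 + 8)² = 169
RHS = 5² + 2·5·8 + 8² = 169

The sides agree, so this pair does not disprove the claim.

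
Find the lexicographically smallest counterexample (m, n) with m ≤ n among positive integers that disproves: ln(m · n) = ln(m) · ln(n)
Substituting (1, 2) into the claim:
LHS = ln(1 · 2) = ln(2) ≈ 0.6931
RHS = ln(1) · ln(2) = 0

Since LHS ≠ RHS, this pair disproves the claim, and no lexicographically smaller pair (m ≤ n, positive integers) does.

For instance (4, 7) is also a counterexample (LHS = ln(28) ≈ 3.332, RHS = ln(4)·ln(7) ≈ 2.698), but it's lexicographically larger.

Answer: (m, n) = (1, 2)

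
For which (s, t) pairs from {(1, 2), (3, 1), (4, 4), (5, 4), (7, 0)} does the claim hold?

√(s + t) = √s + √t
Testing each pair:
(1, 2): LHS = √(3) ≈ 1.732, RHS = 1 + √(2) ≈ 2.414 → fails
(3, 1): LHS = 2, RHS = 1 + √(3) ≈ 2.732 → fails
(4, 4): LHS = 2·√(2) ≈ 2.828, RHS = 4 → fails
(5, 4): LHS = 3, RHS = 2 + √(5) ≈ 4.236 → fails
(7, 0): LHS = √(7) ≈ 2.646, RHS = √(7) ≈ 2.646 → holds

1 of 5 pairs satisfies the claim.

Answer: (7, 0)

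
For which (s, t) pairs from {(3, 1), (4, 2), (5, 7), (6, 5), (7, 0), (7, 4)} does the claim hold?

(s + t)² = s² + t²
Testing each pair:
(3, 1): LHS = 16, RHS = 10 → fails
(4, 2): LHS = 36, RHS = 20 → fails
(5, 7): LHS = 144, RHS = 74 → fails
(6, 5): LHS = 121, RHS = 61 → fails
(7, 0): LHS = 49, RHS = 49 → holds
(7, 4): LHS = 121, RHS = 65 → fails

1 of 6 pairs satisfies the claim.

Answer: (7, 0)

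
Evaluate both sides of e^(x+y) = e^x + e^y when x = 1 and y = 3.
LHS = e^(1+3) = e^4 ≈ 54.6
RHS = e^1 + e^3 = e + e^3 ≈ 22.8

LHS ≠ RHS (they differ by about 31.79), so the equation does not hold here.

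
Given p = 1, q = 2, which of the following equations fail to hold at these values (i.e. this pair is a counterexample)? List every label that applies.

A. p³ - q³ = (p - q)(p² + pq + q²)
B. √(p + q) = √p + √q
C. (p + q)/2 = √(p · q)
B, C

Evaluating each claim at the given values:
A. LHS = -7, RHS = -7 → holds here (LHS = RHS)
B. LHS = √(3) ≈ 1.732, RHS = 1 + √(2) ≈ 2.414 → fails here (LHS ≠ RHS)
C. LHS = 3/2, RHS = √(2) ≈ 1.414 → fails here (LHS ≠ RHS)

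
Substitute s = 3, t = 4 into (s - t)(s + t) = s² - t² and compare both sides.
LHS = (3 - 4)(3 + 4) = -7
RHS = 3² - 4² = -7

LHS = RHS: the two sides agree.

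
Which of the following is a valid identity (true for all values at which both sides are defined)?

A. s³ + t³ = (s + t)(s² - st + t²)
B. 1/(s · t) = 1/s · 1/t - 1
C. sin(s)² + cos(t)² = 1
A: holds — e.g. at (2, 4), both sides equal 72.
B: fails at (1, 5) — LHS = 1/5, RHS = -4/5.
C: fails at (4, 5) — LHS = cos(5)² + sin(4)² ≈ 0.6532, RHS = 1.

Answer: A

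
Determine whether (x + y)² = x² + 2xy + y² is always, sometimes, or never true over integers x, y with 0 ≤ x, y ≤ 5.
Always true

The identity holds for every pair in the range. For instance at (x, y) = (0, 5): both sides equal 25.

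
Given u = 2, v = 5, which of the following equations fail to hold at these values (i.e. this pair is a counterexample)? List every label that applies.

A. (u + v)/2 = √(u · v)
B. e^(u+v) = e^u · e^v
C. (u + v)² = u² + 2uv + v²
Evaluating each claim at the given values:
A. LHS = 7/2, RHS = √(10) ≈ 3.162 → fails here (LHS ≠ RHS)
B. LHS = e^7 ≈ 1097, RHS = e^7 ≈ 1097 → holds here (LHS = RHS)
C. LHS = 49, RHS = 49 → holds here (LHS = RHS)

Answer: A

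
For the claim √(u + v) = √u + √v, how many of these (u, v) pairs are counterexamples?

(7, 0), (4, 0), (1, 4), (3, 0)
Testing each pair:
(7, 0): LHS = √(7) ≈ 2.646, RHS = √(7) ≈ 2.646 → satisfies claim
(4, 0): LHS = 2, RHS = 2 → satisfies claim
(1, 4): LHS = √(5) ≈ 2.236, RHS = 3 → counterexample
(3, 0): LHS = √(3) ≈ 1.732, RHS = √(3) ≈ 1.732 → satisfies claim

That makes 1 counterexample.

Answer: 1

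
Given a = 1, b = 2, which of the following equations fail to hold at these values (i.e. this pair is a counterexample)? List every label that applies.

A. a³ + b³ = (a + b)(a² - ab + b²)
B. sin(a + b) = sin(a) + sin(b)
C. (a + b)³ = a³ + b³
Evaluating each claim at the given values:
A. LHS = 9, RHS = 9 → holds here (LHS = RHS)
B. LHS = sin(3) ≈ 0.1411, RHS = sin(1) + sin(2) ≈ 1.751 → fails here (LHS ≠ RHS)
C. LHS = 27, RHS = 9 → fails here (LHS ≠ RHS)

Answer: B, C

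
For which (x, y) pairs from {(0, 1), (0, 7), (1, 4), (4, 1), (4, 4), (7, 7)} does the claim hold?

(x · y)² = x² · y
Testing each pair:
(0, 1): LHS = 0, RHS = 0 → holds
(0, 7): LHS = 0, RHS = 0 → holds
(1, 4): LHS = 16, RHS = 4 → fails
(4, 1): LHS = 16, RHS = 16 → holds
(4, 4): LHS = 256, RHS = 64 → fails
(7, 7): LHS = 2401, RHS = 343 → fails

3 of 6 pairs satisfy the claim.

Answer: (0, 1), (0, 7), (4, 1)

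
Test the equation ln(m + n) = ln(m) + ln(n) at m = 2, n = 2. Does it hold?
Substituting m = 2, n = 2:

LHS = ln(2 + 2) = ln(4) ≈ 1.386
RHS = ln(2) + ln(2) = 2·ln(2) ≈ 1.386

LHS = RHS, so the equation holds at this point.

Answer: Holds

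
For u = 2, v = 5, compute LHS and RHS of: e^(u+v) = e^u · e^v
LHS = e^(2+5) = e^7 ≈ 1097
RHS = e^2 · e^5 = e^7 ≈ 1097

LHS = RHS: the two sides agree.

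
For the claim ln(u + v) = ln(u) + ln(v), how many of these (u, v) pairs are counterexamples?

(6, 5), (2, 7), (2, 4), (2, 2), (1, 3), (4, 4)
Testing each pair:
(6, 5): LHS = ln(11) ≈ 2.398, RHS = ln(5) + ln(6) ≈ 3.401 → counterexample
(2, 7): LHS = ln(9) ≈ 2.197, RHS = ln(2) + ln(7) ≈ 2.639 → counterexample
(2, 4): LHS = ln(6) ≈ 1.792, RHS = ln(2) + ln(4) ≈ 2.079 → counterexample
(2, 2): LHS = ln(4) ≈ 1.386, RHS = 2·ln(2) ≈ 1.386 → satisfies claim
(1, 3): LHS = ln(4) ≈ 1.386, RHS = ln(3) ≈ 1.099 → counterexample
(4, 4): LHS = ln(8) ≈ 2.079, RHS = 2·ln(4) ≈ 2.773 → counterexample

That makes 5 counterexamples.

Answer: 5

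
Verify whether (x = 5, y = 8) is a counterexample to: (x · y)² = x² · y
Yes

Substituting x = 5, y = 8:
LHS = (5 · 8)² = 1600
RHS = 5² · 8 = 200

Since LHS ≠ RHS, this pair disproves the claim.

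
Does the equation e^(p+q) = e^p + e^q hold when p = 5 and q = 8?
Fails

Substituting p = 5, q = 8:

LHS = e^(5+8) = e^13 ≈ 442413.4
RHS = e^5 + e^8 ≈ 3129

LHS ≠ RHS, so the equation does not hold at this point.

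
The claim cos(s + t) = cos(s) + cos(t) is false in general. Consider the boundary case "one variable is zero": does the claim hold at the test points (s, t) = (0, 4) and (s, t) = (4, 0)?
No, fails at both test points

At (0, 4): LHS = cos(4) ≈ -0.6536 ≠ RHS = cos(4) + 1 ≈ 0.3464
At (4, 0): LHS = cos(4) ≈ -0.6536 ≠ RHS = cos(4) + 1 ≈ 0.3464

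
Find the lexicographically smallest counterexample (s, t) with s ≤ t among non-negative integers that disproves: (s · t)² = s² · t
At (0, 3): both sides equal 0, so it holds there.
At (0, 5): both sides equal 0, so it holds there.

Substituting (1, 2) into the claim:
LHS = (1 · 2)² = 4
RHS = 1² · 2 = 2

Since LHS ≠ RHS, this pair disproves the claim, and no lexicographically smaller pair (s ≤ t, non-negative integers) does.

For instance (1, 3) is also a counterexample (LHS = 9, RHS = 3), but it's lexicographically larger.

Answer: (s, t) = (1, 2)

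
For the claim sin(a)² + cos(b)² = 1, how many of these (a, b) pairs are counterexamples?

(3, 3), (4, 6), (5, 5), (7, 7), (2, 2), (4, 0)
Testing each pair:
(3, 3): LHS = sin(3)² + cos(3)² = 1, RHS = 1 → satisfies claim
(4, 6): LHS = sin(4)² + cos(6)² ≈ 1.495, RHS = 1 → counterexample
(5, 5): LHS = cos(5)² + sin(5)² = 1, RHS = 1 → satisfies claim
(7, 7): LHS = sin(7)² + cos(7)² = 1, RHS = 1 → satisfies claim
(2, 2): LHS = cos(2)² + sin(2)² = 1, RHS = 1 → satisfies claim
(4, 0): LHS = sin(4)² + 1 ≈ 1.573, RHS = 1 → counterexample

That makes 2 counterexamples.

Answer: 2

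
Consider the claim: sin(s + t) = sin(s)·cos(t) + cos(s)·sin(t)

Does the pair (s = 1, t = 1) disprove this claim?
No

Substituting s = 1, t = 1:
LHS = sin(1 + 1) = sin(2) ≈ 0.9093
RHS = sin(1)·cos(1) + cos(1)·sin(1) = 2·sin(1)·cos(1) ≈ 0.9093

The sides agree, so this pair does not disprove the claim.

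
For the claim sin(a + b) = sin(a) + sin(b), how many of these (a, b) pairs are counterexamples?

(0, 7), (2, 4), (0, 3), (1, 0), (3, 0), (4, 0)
1

Testing each pair:
(0, 7): LHS = sin(7) ≈ 0.657, RHS = sin(7) ≈ 0.657 → satisfies claim
(2, 4): LHS = sin(6) ≈ -0.2794, RHS = sin(4) + sin(2) ≈ 0.1525 → counterexample
(0, 3): LHS = sin(3) ≈ 0.1411, RHS = sin(3) ≈ 0.1411 → satisfies claim
(1, 0): LHS = sin(1) ≈ 0.8415, RHS = sin(1) ≈ 0.8415 → satisfies claim
(3, 0): LHS = sin(3) ≈ 0.1411, RHS = sin(3) ≈ 0.1411 → satisfies claim
(4, 0): LHS = sin(4) ≈ -0.7568, RHS = sin(4) ≈ -0.7568 → satisfies claim

That makes 1 counterexample.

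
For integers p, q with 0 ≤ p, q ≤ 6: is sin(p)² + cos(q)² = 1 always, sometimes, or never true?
It holds at (p, q) = (2, 2) (both sides equal 1), but fails at (p, q) = (4, 1) (LHS = cos(1)² + sin(4)² ≈ 0.8647, RHS = 1).

Answer: Sometimes true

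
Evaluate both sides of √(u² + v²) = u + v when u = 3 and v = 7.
LHS = √(3² + 7²) = √(58) ≈ 7.616
RHS = 3 + 7 = 10

LHS ≠ RHS (they differ by about 2.384), so the equation does not hold here.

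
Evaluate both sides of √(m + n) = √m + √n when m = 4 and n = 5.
LHS = √(4 + 5) = 3
RHS = √4 + √5 = 2 + √(5) ≈ 4.236

LHS ≠ RHS (they differ by about 1.236), so the equation does not hold here.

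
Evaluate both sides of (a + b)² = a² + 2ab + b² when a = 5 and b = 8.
LHS = (5 + 8)² = 169
RHS = 5² + 2·5·8 + 8² = 169

LHS = RHS: the two sides agree.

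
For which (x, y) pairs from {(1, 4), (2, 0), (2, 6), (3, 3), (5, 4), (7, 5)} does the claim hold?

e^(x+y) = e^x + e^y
Testing each pair:
(1, 4): LHS = e^5 ≈ 148.4, RHS = e + e^4 ≈ 57.32 → fails
(2, 0): LHS = e^2 ≈ 7.389, RHS = 1 + e^2 ≈ 8.389 → fails
(2, 6): LHS = e^8 ≈ 2981, RHS = e^2 + e^6 ≈ 410.8 → fails
(3, 3): LHS = e^6 ≈ 403.4, RHS = 2·e^3 ≈ 40.17 → fails
(5, 4): LHS = e^9 ≈ 8103, RHS = e^4 + e^5 ≈ 203 → fails
(7, 5): LHS = e^12 ≈ 162754.8, RHS = e^5 + e^7 ≈ 1245 → fails

No pair satisfies the claim.

Answer: None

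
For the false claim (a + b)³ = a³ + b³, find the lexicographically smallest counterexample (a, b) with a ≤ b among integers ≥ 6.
(a, b) = (6, 6)

Substituting (6, 6) into the claim:
LHS = (6 + 6)³ = 1728
RHS = 6³ + 6³ = 432

Since LHS ≠ RHS, this pair disproves the claim, and no lexicographically smaller pair (a ≤ b, integers ≥ 6) does.

For instance (7, 13) is also a counterexample (LHS = 8000, RHS = 2540), but it's lexicographically larger.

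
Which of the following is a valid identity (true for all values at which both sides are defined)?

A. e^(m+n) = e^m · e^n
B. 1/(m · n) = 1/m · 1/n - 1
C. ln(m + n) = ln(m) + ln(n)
A: holds — e.g. at (5, 8), both sides equal e^13 ≈ 442413.4.
B: fails at (1, 4) — LHS = 1/4, RHS = -3/4.
C: fails at (2, 4) — LHS = ln(6) ≈ 1.792, RHS = ln(2) + ln(4) ≈ 2.079.

Answer: A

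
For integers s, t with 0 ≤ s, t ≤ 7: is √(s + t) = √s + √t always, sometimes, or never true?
It holds at (s, t) = (3, 0) (both sides equal √(3) ≈ 1.732), but fails at (s, t) = (6, 7) (LHS = √(13) ≈ 3.606, RHS = √(6) + √(7) ≈ 5.095).

Answer: Sometimes true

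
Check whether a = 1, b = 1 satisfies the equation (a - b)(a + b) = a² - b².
Substituting a = 1, b = 1:

LHS = (1 - 1)(1 + 1) = 0
RHS = 1² - 1² = 0

LHS = RHS, so the equation holds at this point.

Answer: Holds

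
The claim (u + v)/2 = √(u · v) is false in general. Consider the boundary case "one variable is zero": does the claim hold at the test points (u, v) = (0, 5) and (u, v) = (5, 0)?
No, fails at both test points

At (0, 5): LHS = 5/2 ≠ RHS = 0
At (5, 0): LHS = 5/2 ≠ RHS = 0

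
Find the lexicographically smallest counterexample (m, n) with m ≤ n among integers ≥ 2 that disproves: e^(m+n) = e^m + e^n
(m, n) = (2, 2)

Substituting (2, 2) into the claim:
LHS = e^(2+2) = e^4 ≈ 54.6
RHS = e^2 + e^2 = 2·e^2 ≈ 14.78

Since LHS ≠ RHS, this pair disproves the claim, and no lexicographically smaller pair (m ≤ n, integers ≥ 2) does.

For instance (3, 8) is also a counterexample (LHS = e^11 ≈ 59874.1, RHS = e^3 + e^8 ≈ 3001), but it's lexicographically larger.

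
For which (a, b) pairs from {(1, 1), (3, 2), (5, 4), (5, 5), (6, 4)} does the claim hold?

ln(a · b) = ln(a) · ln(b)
Testing each pair:
(1, 1): LHS = 0, RHS = 0 → holds
(3, 2): LHS = ln(6) ≈ 1.792, RHS = ln(2)·ln(3) ≈ 0.7615 → fails
(5, 4): LHS = ln(20) ≈ 2.996, RHS = ln(4)·ln(5) ≈ 2.231 → fails
(5, 5): LHS = ln(25) ≈ 3.219, RHS = ln(5)² ≈ 2.59 → fails
(6, 4): LHS = ln(24) ≈ 3.178, RHS = ln(4)·ln(6) ≈ 2.484 → fails

1 of 5 pairs satisfies the claim.

Answer: (1, 1)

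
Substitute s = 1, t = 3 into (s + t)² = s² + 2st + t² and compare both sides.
LHS = (1 + 3)² = 16
RHS = 1² + 2·1·3 + 3² = 16

LHS = RHS: the two sides agree.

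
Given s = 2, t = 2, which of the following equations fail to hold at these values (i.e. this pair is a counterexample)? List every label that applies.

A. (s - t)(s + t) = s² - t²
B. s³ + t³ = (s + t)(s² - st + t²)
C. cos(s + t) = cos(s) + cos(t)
C

Evaluating each claim at the given values:
A. LHS = 0, RHS = 0 → holds here (LHS = RHS)
B. LHS = 16, RHS = 16 → holds here (LHS = RHS)
C. LHS = cos(4) ≈ -0.6536, RHS = 2·cos(2) ≈ -0.8323 → fails here (LHS ≠ RHS)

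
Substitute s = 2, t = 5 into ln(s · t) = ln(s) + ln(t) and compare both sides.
LHS = ln(2 · 5) = ln(10) ≈ 2.303
RHS = ln(2) + ln(5) ≈ 2.303

LHS = RHS: the two sides agree.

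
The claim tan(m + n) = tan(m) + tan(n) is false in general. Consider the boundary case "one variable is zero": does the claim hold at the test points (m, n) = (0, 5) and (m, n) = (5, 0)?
At (0, 5): LHS = tan(5) ≈ -3.381, RHS = tan(5) ≈ -3.381 → equal
At (5, 0): LHS = tan(5) ≈ -3.381, RHS = tan(5) ≈ -3.381 → equal

So the claim does hold at both of these boundary points, even though it is not an identity.

Answer: Yes, holds at both test points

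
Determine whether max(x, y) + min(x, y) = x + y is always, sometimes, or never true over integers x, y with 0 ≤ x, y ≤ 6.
Always true

The identity holds for every pair in the range. For instance at (x, y) = (5, 6): both sides equal 11.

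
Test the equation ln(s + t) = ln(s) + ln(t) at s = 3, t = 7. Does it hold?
Substituting s = 3, t = 7:

LHS = ln(3 + 7) = ln(10) ≈ 2.303
RHS = ln(3) + ln(7) ≈ 3.045

LHS ≠ RHS, so the equation does not hold at this point.

Answer: Fails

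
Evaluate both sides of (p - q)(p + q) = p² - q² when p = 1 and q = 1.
LHS = (1 - 1)(1 + 1) = 0
RHS = 1² - 1² = 0

LHS = RHS: the two sides agree.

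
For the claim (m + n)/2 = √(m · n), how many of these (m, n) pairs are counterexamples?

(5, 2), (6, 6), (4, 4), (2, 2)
Testing each pair:
(5, 2): LHS = 7/2, RHS = √(10) ≈ 3.162 → counterexample
(6, 6): LHS = 6, RHS = 6 → satisfies claim
(4, 4): LHS = 4, RHS = 4 → satisfies claim
(2, 2): LHS = 2, RHS = 2 → satisfies claim

That makes 1 counterexample.

Answer: 1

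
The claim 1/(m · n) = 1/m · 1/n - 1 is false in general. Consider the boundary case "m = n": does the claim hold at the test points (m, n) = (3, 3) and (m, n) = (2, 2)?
At (3, 3): LHS = 1/9 ≠ RHS = -8/9
At (2, 2): LHS = 1/4 ≠ RHS = -3/4

Answer: No, fails at both test points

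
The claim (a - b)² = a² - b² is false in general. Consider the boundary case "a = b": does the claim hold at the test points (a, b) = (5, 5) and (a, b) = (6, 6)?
At (5, 5): LHS = 0, RHS = 0 → equal
At (6, 6): LHS = 0, RHS = 0 → equal

So the claim does hold at both of these boundary points, even though it is not an identity.

Answer: Yes, holds at both test points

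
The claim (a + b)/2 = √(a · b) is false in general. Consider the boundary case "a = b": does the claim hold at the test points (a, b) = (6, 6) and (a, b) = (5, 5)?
At (6, 6): LHS = 6, RHS = 6 → equal
At (5, 5): LHS = 5, RHS = 5 → equal

So the claim does hold at both of these boundary points, even though it is not an identity.

Answer: Yes, holds at both test points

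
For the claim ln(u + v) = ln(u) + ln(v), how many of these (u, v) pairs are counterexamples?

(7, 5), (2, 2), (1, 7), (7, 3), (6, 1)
4

Testing each pair:
(7, 5): LHS = ln(12) ≈ 2.485, RHS = ln(5) + ln(7) ≈ 3.555 → counterexample
(2, 2): LHS = ln(4) ≈ 1.386, RHS = 2·ln(2) ≈ 1.386 → satisfies claim
(1, 7): LHS = ln(8) ≈ 2.079, RHS = ln(7) ≈ 1.946 → counterexample
(7, 3): LHS = ln(10) ≈ 2.303, RHS = ln(3) + ln(7) ≈ 3.045 → counterexample
(6, 1): LHS = ln(7) ≈ 1.946, RHS = ln(6) ≈ 1.792 → counterexample

That makes 4 counterexamples.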